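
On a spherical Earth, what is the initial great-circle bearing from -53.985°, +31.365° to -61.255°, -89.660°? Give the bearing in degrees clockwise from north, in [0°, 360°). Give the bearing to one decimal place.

Δλ = -89.660 − 31.365 = -121.025°.
θ = atan2( sin Δλ · cos φ₂ , cos φ₁ · sin φ₂ − sin φ₁ · cos φ₂ · cos Δλ )
  = atan2(-0.41211, -0.71603) = -150.077° → normalised to [0°, 360°): 209.923°.

209.9°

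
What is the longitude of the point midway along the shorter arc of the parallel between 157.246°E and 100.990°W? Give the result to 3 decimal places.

Signed shortest Δλ from +157.246° to -100.990° is +101.764°.
Midpoint longitude = +157.246° + (+101.764°)/2 = +157.246° + 50.882° = +208.128°.
Normalise into (−180°, 180°]: -151.872°.
(The naïve average (+157.246 + -100.990)/2 = 28.128° is on the wrong side of the globe.)

151.872°W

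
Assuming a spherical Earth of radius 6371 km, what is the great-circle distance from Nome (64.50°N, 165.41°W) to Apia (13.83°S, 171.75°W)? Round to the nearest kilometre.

8727 km

Δλ = -171.75 − -165.41 = -6.34°.
Δφ = -13.83 − 64.50 = -78.33°.
a = sin²(Δφ/2) + cos φ₁ · cos φ₂ · sin²(Δλ/2) = 0.400141.
c = 2·atan2(√a, √(1−a)) = 1.36973 rad → d = 6371·c ≈ 8726.53 km.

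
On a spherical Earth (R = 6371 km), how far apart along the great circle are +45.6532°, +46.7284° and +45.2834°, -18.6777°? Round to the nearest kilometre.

4952 km

Δλ = -18.6777 − 46.7284 = -65.4061°.
Δφ = 45.2834 − 45.6532 = -0.3698°.
a = sin²(Δφ/2) + cos φ₁ · cos φ₂ · sin²(Δλ/2) = 0.143576.
c = 2·atan2(√a, √(1−a)) = 0.77724 rad → d = 6371·c ≈ 4951.82 km.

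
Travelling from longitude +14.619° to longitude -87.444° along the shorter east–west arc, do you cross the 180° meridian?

No

Signed shortest Δλ = ((-87.444 − 14.619 + 180) mod 360) − 180 = -102.063°.
Going west by 102.063° from +14.619° reaches -87.444° without touching 180°.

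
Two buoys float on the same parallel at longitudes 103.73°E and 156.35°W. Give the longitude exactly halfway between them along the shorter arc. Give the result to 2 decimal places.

153.69°E

Signed shortest Δλ from +103.73° to -156.35° is +99.92°.
Midpoint longitude = +103.73° + (+99.92°)/2 = +103.73° + 49.96° = +153.69°.
(The naïve average (+103.73 + -156.35)/2 = -26.31° is on the wrong side of the globe.)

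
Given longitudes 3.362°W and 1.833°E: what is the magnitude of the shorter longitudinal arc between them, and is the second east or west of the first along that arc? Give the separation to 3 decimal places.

Raw difference: 1.833 − -3.362 = 5.195°.
Normalise into (−180°, 180°]: 5.195° stays 5.195°.
Positive ⇒ the second point lies to the east; separation 5.195°.

5.195° east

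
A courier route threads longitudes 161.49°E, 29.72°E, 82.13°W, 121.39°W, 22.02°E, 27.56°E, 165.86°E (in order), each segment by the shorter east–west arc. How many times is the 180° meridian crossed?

0

Leg 1: +161.49° → +29.72°, shortest Δλ = -131.77° (west) — does not cross 180°.
Leg 2: +29.72° → -82.13°, shortest Δλ = -111.85° (west) — does not cross 180°.
Leg 3: -82.13° → -121.39°, shortest Δλ = -39.26° (west) — does not cross 180°.
Leg 4: -121.39° → +22.02°, shortest Δλ = 143.41° (east) — does not cross 180°.
Leg 5: +22.02° → +27.56°, shortest Δλ = 5.54° (east) — does not cross 180°.
Leg 6: +27.56° → +165.86°, shortest Δλ = 138.3° (east) — does not cross 180°.
Total crossings: 0.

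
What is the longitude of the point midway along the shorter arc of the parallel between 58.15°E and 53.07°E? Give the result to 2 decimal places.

55.61°E

Signed shortest Δλ from +58.15° to +53.07° is -5.08°.
Midpoint longitude = +58.15° + (-5.08°)/2 = +58.15° − 2.54° = +55.61°.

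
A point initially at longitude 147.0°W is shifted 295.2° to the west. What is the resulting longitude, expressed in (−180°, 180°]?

Start at -147.0°; shift −295.2° → -442.2°.
-442.2° lies outside (−180°, 180°]; add 360° → -82.2°.

82.2°W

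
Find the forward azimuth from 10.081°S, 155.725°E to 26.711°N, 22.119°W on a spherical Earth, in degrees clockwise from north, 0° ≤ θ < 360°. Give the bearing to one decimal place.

Δλ = -22.119 − 155.725 = -177.844°.
θ = atan2( sin Δλ · cos φ₂ , cos φ₁ · sin φ₂ − sin φ₁ · cos φ₂ · cos Δλ )
  = atan2(-0.03361, 0.28630) = -6.695° → normalised to [0°, 360°): 353.305°.

353.3°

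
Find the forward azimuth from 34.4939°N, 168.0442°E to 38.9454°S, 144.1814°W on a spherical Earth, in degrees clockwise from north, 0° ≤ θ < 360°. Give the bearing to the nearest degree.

145°

Δλ = -144.1814 − 168.0442 = -312.2256°; wrapped into (−180°, 180°]: 47.7744°.
θ = atan2( sin Δλ · cos φ₂ , cos φ₁ · sin φ₂ − sin φ₁ · cos φ₂ · cos Δλ )
  = atan2(0.57592, -0.81407) = 144.722° → normalised to [0°, 360°): 144.722°.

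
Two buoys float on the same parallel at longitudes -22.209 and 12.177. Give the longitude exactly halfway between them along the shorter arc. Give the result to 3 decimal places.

-5.016°

Signed shortest Δλ from -22.209° to +12.177° is +34.386°.
Midpoint longitude = -22.209° + (+34.386°)/2 = -22.209° + 17.193° = -5.016°.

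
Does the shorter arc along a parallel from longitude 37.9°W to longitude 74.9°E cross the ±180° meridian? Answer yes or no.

Signed shortest Δλ = ((74.9 − -37.9 + 180) mod 360) − 180 = 112.8°.
Going east by 112.8° from -37.9° reaches +74.9° without touching 180°.

No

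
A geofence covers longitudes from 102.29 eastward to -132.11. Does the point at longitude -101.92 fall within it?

No

Band width going east from +102.29° to -132.11°: ((-132.11 − 102.29) mod 360) = 125.60°.
Offset of -101.92° east of the west edge: ((-101.92 − 102.29) mod 360) = 155.79°.
155.79° > 125.60° ⇒ outside.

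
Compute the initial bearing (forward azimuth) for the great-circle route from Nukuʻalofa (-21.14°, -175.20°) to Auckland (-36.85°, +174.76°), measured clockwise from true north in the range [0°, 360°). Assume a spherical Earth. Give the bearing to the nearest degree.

Δλ = 174.76 − -175.20 = 349.96°; wrapped into (−180°, 180°]: -10.04°.
θ = atan2( sin Δλ · cos φ₂ , cos φ₁ · sin φ₂ − sin φ₁ · cos φ₂ · cos Δλ )
  = atan2(-0.13950, -0.27519) = -153.118° → normalised to [0°, 360°): 206.882°.

207°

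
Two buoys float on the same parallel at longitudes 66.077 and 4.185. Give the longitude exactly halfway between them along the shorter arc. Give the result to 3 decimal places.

+35.131°

Signed shortest Δλ from +66.077° to +4.185° is -61.892°.
Midpoint longitude = +66.077° + (-61.892°)/2 = +66.077° − 30.946° = +35.131°.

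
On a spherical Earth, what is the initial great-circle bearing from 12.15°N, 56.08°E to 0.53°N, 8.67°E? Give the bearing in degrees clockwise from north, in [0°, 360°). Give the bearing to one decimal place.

259.7°

Δλ = 8.67 − 56.08 = -47.41°.
θ = atan2( sin Δλ · cos φ₂ , cos φ₁ · sin φ₂ − sin φ₁ · cos φ₂ · cos Δλ )
  = atan2(-0.73618, -0.13339) = -100.270° → normalised to [0°, 360°): 259.730°.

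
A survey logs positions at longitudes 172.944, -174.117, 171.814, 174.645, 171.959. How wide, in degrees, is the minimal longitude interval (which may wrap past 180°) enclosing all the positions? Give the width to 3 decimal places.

Sort the longitudes: -174.117°, +171.814°, +171.959°, +172.944°, +174.645°.
Eastward gaps between consecutive values (wrapping around): 345.931°, 0.145°, 0.985°, 1.701°, 11.238°.
Largest gap = 345.931° ⇒ minimal covering band is its complement: 360° − 345.931° = 14.069°.
Band runs from +171.814° eastward to -174.117°, crossing the antimeridian.

14.069°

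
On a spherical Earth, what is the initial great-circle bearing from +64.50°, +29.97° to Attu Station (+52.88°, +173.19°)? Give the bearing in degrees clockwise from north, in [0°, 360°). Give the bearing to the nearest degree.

Δλ = 173.19 − 29.97 = 143.22°.
θ = atan2( sin Δλ · cos φ₂ , cos φ₁ · sin φ₂ − sin φ₁ · cos φ₂ · cos Δλ )
  = atan2(0.36133, 0.77955) = 24.869° → normalised to [0°, 360°): 24.869°.

25°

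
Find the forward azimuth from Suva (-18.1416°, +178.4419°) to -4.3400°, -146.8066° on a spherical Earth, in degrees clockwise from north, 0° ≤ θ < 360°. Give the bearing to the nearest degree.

72°

Δλ = -146.8066 − 178.4419 = -325.2485°; wrapped into (−180°, 180°]: 34.7515°.
θ = atan2( sin Δλ · cos φ₂ , cos φ₁ · sin φ₂ − sin φ₁ · cos φ₂ · cos Δλ )
  = atan2(0.56838, 0.18318) = 72.137° → normalised to [0°, 360°): 72.137°.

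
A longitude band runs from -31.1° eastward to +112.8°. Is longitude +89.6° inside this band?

Yes

Band width going east from -31.1° to +112.8°: ((112.8 − -31.1) mod 360) = 143.9°.
Offset of +89.6° east of the west edge: ((89.6 − -31.1) mod 360) = 120.7°.
120.7° ≤ 143.9° ⇒ inside.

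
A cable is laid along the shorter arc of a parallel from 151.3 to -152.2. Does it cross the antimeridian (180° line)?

Naïve |-152.2 − 151.3| = 303.5° > 180°, so the shorter arc goes the other way round — across 180°.
Signed shortest Δλ = ((-152.2 − 151.3 + 180) mod 360) − 180 = 56.5°.
Going east by 56.5° from +151.3° passes through 180° before reaching -152.2°.

Yes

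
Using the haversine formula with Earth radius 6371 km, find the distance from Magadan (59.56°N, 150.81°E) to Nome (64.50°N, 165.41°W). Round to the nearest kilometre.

2298 km

Δλ = -165.41 − 150.81 = -316.22°; wrapped into (−180°, 180°]: 43.78°.
Δφ = 64.50 − 59.56 = 4.94°.
a = sin²(Δφ/2) + cos φ₁ · cos φ₂ · sin²(Δλ/2) = 0.032175.
c = 2·atan2(√a, √(1−a)) = 0.36070 rad → d = 6371·c ≈ 2298.01 km.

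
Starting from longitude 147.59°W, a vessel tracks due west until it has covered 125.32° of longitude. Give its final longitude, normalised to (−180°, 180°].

Start at -147.59°; shift −125.32° → -272.91°.
-272.91° lies outside (−180°, 180°]; add 360° → +87.09°.

87.09°E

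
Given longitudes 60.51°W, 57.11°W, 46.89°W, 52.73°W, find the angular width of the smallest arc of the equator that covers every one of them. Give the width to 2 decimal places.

Sort the longitudes: -60.51°, -57.11°, -52.73°, -46.89°.
Eastward gaps between consecutive values (wrapping around): 3.40°, 4.38°, 5.84°, 346.38°.
Largest gap = 346.38° ⇒ minimal covering band is its complement: 360° − 346.38° = 13.62°.
Band runs from -60.51° eastward to -46.89°.

13.62°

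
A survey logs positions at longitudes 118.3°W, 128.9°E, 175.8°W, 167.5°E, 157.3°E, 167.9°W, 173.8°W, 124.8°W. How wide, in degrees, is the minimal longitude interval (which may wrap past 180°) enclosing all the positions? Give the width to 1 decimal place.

Sort the longitudes: -175.8°, -173.8°, -167.9°, -124.8°, -118.3°, +128.9°, +157.3°, +167.5°.
Eastward gaps between consecutive values (wrapping around): 2.0°, 5.9°, 43.1°, 6.5°, 247.2°, 28.4°, 10.2°, 16.7°.
Largest gap = 247.2° ⇒ minimal covering band is its complement: 360° − 247.2° = 112.8°.
Band runs from +128.9° eastward to -118.3°, crossing the antimeridian.

112.8°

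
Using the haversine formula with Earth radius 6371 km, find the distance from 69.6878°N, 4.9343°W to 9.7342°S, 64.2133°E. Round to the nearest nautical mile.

Δλ = 64.2133 − -4.9343 = 69.1476°.
Δφ = -9.7342 − 69.6878 = -79.4220°.
a = sin²(Δφ/2) + cos φ₁ · cos φ₂ · sin²(Δλ/2) = 0.518388.
c = 2·atan2(√a, √(1−a)) = 1.60758 rad → d = 6371·c ≈ 10241.89 km ≈ 5530.18 nmi.

5530 nmi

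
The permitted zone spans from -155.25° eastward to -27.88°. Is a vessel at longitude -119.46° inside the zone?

Yes

Band width going east from -155.25° to -27.88°: ((-27.88 − -155.25) mod 360) = 127.37°.
Offset of -119.46° east of the west edge: ((-119.46 − -155.25) mod 360) = 35.79°.
35.79° ≤ 127.37° ⇒ inside.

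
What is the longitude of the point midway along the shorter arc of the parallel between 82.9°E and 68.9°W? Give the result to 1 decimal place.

Signed shortest Δλ from +82.9° to -68.9° is -151.8°.
Midpoint longitude = +82.9° + (-151.8°)/2 = +82.9° − 75.9° = +7.0°.

7.0°E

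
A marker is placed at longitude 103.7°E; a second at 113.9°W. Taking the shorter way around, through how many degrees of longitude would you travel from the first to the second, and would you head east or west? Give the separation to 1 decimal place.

Raw difference: -113.9 − 103.7 = -217.6°.
Normalise into (−180°, 180°]: -217.6° + 360° = 142.4°.
Positive ⇒ the second point lies to the east; separation 142.4°.

142.4° east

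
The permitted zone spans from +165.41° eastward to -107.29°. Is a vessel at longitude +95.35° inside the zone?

Band width going east from +165.41° to -107.29°: ((-107.29 − 165.41) mod 360) = 87.30°.
Offset of +95.35° east of the west edge: ((95.35 − 165.41) mod 360) = 289.94°.
289.94° > 87.30° ⇒ outside.

No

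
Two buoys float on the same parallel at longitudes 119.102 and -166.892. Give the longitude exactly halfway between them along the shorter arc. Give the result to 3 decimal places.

+156.105°

Signed shortest Δλ from +119.102° to -166.892° is +74.006°.
Midpoint longitude = +119.102° + (+74.006°)/2 = +119.102° + 37.003° = +156.105°.
(The naïve average (+119.102 + -166.892)/2 = -23.895° is on the wrong side of the globe.)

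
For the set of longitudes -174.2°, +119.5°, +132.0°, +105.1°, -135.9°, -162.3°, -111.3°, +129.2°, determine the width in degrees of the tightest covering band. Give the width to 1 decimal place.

Sort the longitudes: -174.2°, -162.3°, -135.9°, -111.3°, +105.1°, +119.5°, +129.2°, +132.0°.
Eastward gaps between consecutive values (wrapping around): 11.9°, 26.4°, 24.6°, 216.4°, 14.4°, 9.7°, 2.8°, 53.8°.
Largest gap = 216.4° ⇒ minimal covering band is its complement: 360° − 216.4° = 143.6°.
Band runs from +105.1° eastward to -111.3°, crossing the antimeridian.

143.6°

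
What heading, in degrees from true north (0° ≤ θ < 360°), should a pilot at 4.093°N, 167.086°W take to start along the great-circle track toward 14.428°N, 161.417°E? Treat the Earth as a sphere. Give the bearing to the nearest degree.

Δλ = 161.417 − -167.086 = 328.503°; wrapped into (−180°, 180°]: -31.497°.
θ = atan2( sin Δλ · cos φ₂ , cos φ₁ · sin φ₂ − sin φ₁ · cos φ₂ · cos Δλ )
  = atan2(-0.50598, 0.18959) = -69.459° → normalised to [0°, 360°): 290.541°.

291°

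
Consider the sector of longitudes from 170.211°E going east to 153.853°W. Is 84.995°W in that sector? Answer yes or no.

No

Band width going east from +170.211° to -153.853°: ((-153.853 − 170.211) mod 360) = 35.936°.
Offset of -84.995° east of the west edge: ((-84.995 − 170.211) mod 360) = 104.794°.
104.794° > 35.936° ⇒ outside.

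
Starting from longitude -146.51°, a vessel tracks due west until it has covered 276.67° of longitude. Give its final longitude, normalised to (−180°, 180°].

-63.18°

Start at -146.51°; shift −276.67° → -423.18°.
-423.18° lies outside (−180°, 180°]; add 360° → -63.18°.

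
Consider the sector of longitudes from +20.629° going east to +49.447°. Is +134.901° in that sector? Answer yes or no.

No

Band width going east from +20.629° to +49.447°: ((49.447 − 20.629) mod 360) = 28.818°.
Offset of +134.901° east of the west edge: ((134.901 − 20.629) mod 360) = 114.272°.
114.272° > 28.818° ⇒ outside.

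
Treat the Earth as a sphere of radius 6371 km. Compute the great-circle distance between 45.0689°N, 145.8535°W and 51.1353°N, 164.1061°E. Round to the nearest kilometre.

Δλ = 164.1061 − -145.8535 = 309.9596°; wrapped into (−180°, 180°]: -50.0404°.
Δφ = 51.1353 − 45.0689 = 6.0664°.
a = sin²(Δφ/2) + cos φ₁ · cos φ₂ · sin²(Δλ/2) = 0.082072.
c = 2·atan2(√a, √(1−a)) = 0.58110 rad → d = 6371·c ≈ 3702.22 km.

3702 km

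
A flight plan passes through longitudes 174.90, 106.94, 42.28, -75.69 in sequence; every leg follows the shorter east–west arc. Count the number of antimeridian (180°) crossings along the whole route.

0

Leg 1: +174.90° → +106.94°, shortest Δλ = -67.96° (west) — does not cross 180°.
Leg 2: +106.94° → +42.28°, shortest Δλ = -64.66° (west) — does not cross 180°.
Leg 3: +42.28° → -75.69°, shortest Δλ = -117.97° (west) — does not cross 180°.
Total crossings: 0.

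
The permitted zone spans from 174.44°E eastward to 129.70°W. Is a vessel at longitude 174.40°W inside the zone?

Yes

Band width going east from +174.44° to -129.70°: ((-129.70 − 174.44) mod 360) = 55.86°.
Offset of -174.40° east of the west edge: ((-174.40 − 174.44) mod 360) = 11.16°.
11.16° ≤ 55.86° ⇒ inside.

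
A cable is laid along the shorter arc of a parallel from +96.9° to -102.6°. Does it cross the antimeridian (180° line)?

Naïve |-102.6 − 96.9| = 199.5° > 180°, so the shorter arc goes the other way round — across 180°.
Signed shortest Δλ = ((-102.6 − 96.9 + 180) mod 360) − 180 = 160.5°.
Going east by 160.5° from +96.9° passes through 180° before reaching -102.6°.

Yes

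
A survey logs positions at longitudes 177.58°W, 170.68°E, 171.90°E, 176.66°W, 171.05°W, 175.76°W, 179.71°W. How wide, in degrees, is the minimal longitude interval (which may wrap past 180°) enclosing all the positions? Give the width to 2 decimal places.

18.27°

Sort the longitudes: -179.71°, -177.58°, -176.66°, -175.76°, -171.05°, +170.68°, +171.90°.
Eastward gaps between consecutive values (wrapping around): 2.13°, 0.92°, 0.90°, 4.71°, 341.73°, 1.22°, 8.39°.
Largest gap = 341.73° ⇒ minimal covering band is its complement: 360° − 341.73° = 18.27°.
Band runs from +170.68° eastward to -171.05°, crossing the antimeridian.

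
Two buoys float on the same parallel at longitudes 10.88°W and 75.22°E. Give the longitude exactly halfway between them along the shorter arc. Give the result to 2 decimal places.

Signed shortest Δλ from -10.88° to +75.22° is +86.10°.
Midpoint longitude = -10.88° + (+86.10°)/2 = -10.88° + 43.05° = +32.17°.

32.17°E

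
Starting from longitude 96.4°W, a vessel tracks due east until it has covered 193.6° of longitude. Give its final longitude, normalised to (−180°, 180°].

97.2°E

Start at -96.4°; shift +193.6° → +97.2°.
+97.2° already lies in (−180°, 180°].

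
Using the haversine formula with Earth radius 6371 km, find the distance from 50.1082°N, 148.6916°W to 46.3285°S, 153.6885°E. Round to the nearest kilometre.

12068 km

Δλ = 153.6885 − -148.6916 = 302.3801°; wrapped into (−180°, 180°]: -57.6199°.
Δφ = -46.3285 − 50.1082 = -96.4367°.
a = sin²(Δφ/2) + cos φ₁ · cos φ₂ · sin²(Δλ/2) = 0.658899.
c = 2·atan2(√a, √(1−a)) = 1.89420 rad → d = 6371·c ≈ 12067.97 km.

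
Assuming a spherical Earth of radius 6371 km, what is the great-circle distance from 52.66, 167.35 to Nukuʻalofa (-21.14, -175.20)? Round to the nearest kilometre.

8378 km

Δλ = -175.20 − 167.35 = -342.55°; wrapped into (−180°, 180°]: 17.45°.
Δφ = -21.14 − 52.66 = -73.80°.
a = sin²(Δφ/2) + cos φ₁ · cos φ₂ · sin²(Δλ/2) = 0.373522.
c = 2·atan2(√a, √(1−a)) = 1.31506 rad → d = 6371·c ≈ 8378.26 km.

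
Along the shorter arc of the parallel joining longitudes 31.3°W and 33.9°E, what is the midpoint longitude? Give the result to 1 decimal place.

Signed shortest Δλ from -31.3° to +33.9° is +65.2°.
Midpoint longitude = -31.3° + (+65.2°)/2 = -31.3° + 32.6° = +1.3°.

1.3°E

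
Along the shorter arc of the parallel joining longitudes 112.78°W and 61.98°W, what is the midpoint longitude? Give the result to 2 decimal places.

87.38°W

Signed shortest Δλ from -112.78° to -61.98° is +50.80°.
Midpoint longitude = -112.78° + (+50.80°)/2 = -112.78° + 25.40° = -87.38°.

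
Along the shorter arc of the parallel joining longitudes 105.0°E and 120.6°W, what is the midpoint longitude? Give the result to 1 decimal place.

Signed shortest Δλ from +105.0° to -120.6° is +134.4°.
Midpoint longitude = +105.0° + (+134.4°)/2 = +105.0° + 67.2° = +172.2°.
(The naïve average (+105.0 + -120.6)/2 = -7.8° is on the wrong side of the globe.)

172.2°E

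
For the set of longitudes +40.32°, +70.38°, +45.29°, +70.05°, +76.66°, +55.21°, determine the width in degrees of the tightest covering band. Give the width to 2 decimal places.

36.34°

Sort the longitudes: +40.32°, +45.29°, +55.21°, +70.05°, +70.38°, +76.66°.
Eastward gaps between consecutive values (wrapping around): 4.97°, 9.92°, 14.84°, 0.33°, 6.28°, 323.66°.
Largest gap = 323.66° ⇒ minimal covering band is its complement: 360° − 323.66° = 36.34°.
Band runs from +40.32° eastward to +76.66°.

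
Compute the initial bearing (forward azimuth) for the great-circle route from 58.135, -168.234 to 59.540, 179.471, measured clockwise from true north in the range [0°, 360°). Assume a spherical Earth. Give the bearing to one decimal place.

287.7°

Δλ = 179.471 − -168.234 = 347.705°; wrapped into (−180°, 180°]: -12.295°.
θ = atan2( sin Δλ · cos φ₂ , cos φ₁ · sin φ₂ − sin φ₁ · cos φ₂ · cos Δλ )
  = atan2(-0.10795, 0.03439) = -72.327° → normalised to [0°, 360°): 287.673°.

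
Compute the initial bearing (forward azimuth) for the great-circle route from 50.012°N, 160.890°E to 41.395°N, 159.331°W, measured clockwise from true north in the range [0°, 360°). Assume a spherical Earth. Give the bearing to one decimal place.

Δλ = -159.331 − 160.890 = -320.221°; wrapped into (−180°, 180°]: 39.779°.
θ = atan2( sin Δλ · cos φ₂ , cos φ₁ · sin φ₂ − sin φ₁ · cos φ₂ · cos Δλ )
  = atan2(0.47998, -0.01678) = 92.002° → normalised to [0°, 360°): 92.002°.

92.0°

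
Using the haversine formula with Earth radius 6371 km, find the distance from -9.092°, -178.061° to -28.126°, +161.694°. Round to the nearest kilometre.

Δλ = 161.694 − -178.061 = 339.755°; wrapped into (−180°, 180°]: -20.245°.
Δφ = -28.126 − -9.092 = -19.034°.
a = sin²(Δφ/2) + cos φ₁ · cos φ₂ · sin²(Δλ/2) = 0.054237.
c = 2·atan2(√a, √(1−a)) = 0.47009 rad → d = 6371·c ≈ 2994.96 km.

2995 km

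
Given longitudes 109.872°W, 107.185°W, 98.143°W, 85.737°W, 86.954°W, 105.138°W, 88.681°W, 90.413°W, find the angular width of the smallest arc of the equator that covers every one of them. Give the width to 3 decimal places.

Sort the longitudes: -109.872°, -107.185°, -105.138°, -98.143°, -90.413°, -88.681°, -86.954°, -85.737°.
Eastward gaps between consecutive values (wrapping around): 2.687°, 2.047°, 6.995°, 7.730°, 1.732°, 1.727°, 1.217°, 335.865°.
Largest gap = 335.865° ⇒ minimal covering band is its complement: 360° − 335.865° = 24.135°.
Band runs from -109.872° eastward to -85.737°.

24.135°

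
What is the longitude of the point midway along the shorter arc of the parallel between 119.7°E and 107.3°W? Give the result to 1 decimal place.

173.8°W

Signed shortest Δλ from +119.7° to -107.3° is +133.0°.
Midpoint longitude = +119.7° + (+133.0°)/2 = +119.7° + 66.5° = +186.2°.
Normalise into (−180°, 180°]: -173.8°.
(The naïve average (+119.7 + -107.3)/2 = 6.2° is on the wrong side of the globe.)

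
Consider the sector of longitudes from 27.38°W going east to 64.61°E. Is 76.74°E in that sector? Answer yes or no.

Band width going east from -27.38° to +64.61°: ((64.61 − -27.38) mod 360) = 91.99°.
Offset of +76.74° east of the west edge: ((76.74 − -27.38) mod 360) = 104.12°.
104.12° > 91.99° ⇒ outside.

No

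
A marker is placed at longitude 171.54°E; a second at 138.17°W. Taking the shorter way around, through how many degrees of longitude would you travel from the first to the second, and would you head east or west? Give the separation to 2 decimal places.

Raw difference: -138.17 − 171.54 = -309.71°.
Normalise into (−180°, 180°]: -309.71° + 360° = 50.29°.
Positive ⇒ the second point lies to the east; separation 50.29°.

50.29° east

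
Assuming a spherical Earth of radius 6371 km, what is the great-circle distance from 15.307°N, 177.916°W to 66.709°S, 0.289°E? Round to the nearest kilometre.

Δλ = 0.289 − -177.916 = 178.205°.
Δφ = -66.709 − 15.307 = -82.016°.
a = sin²(Δφ/2) + cos φ₁ · cos φ₂ · sin²(Δλ/2) = 0.811833.
c = 2·atan2(√a, √(1−a)) = 2.24422 rad → d = 6371·c ≈ 14297.92 km.

14298 km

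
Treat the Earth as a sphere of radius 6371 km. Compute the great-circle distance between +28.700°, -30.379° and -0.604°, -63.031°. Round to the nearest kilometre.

Δλ = -63.031 − -30.379 = -32.652°.
Δφ = -0.604 − 28.700 = -29.304°.
a = sin²(Δφ/2) + cos φ₁ · cos φ₂ · sin²(Δλ/2) = 0.133289.
c = 2·atan2(√a, √(1−a)) = 0.74745 rad → d = 6371·c ≈ 4762.04 km.

4762 km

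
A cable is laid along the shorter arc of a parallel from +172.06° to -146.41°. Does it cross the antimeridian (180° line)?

Yes

Naïve |-146.41 − 172.06| = 318.47° > 180°, so the shorter arc goes the other way round — across 180°.
Signed shortest Δλ = ((-146.41 − 172.06 + 180) mod 360) − 180 = 41.53°.
Going east by 41.53° from +172.06° passes through 180° before reaching -146.41°.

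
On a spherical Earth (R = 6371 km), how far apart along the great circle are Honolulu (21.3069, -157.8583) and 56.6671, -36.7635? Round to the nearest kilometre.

9758 km

Δλ = -36.7635 − -157.8583 = 121.0948°.
Δφ = 56.6671 − 21.3069 = 35.3602°.
a = sin²(Δφ/2) + cos φ₁ · cos φ₂ · sin²(Δλ/2) = 0.480404.
c = 2·atan2(√a, √(1−a)) = 1.53159 rad → d = 6371·c ≈ 9757.79 km.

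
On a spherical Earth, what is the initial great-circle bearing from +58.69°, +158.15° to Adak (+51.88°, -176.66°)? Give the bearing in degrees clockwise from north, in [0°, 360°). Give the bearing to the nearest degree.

105°

Δλ = -176.66 − 158.15 = -334.81°; wrapped into (−180°, 180°]: 25.19°.
θ = atan2( sin Δλ · cos φ₂ , cos φ₁ · sin φ₂ − sin φ₁ · cos φ₂ · cos Δλ )
  = atan2(0.26274, -0.06842) = 104.596° → normalised to [0°, 360°): 104.596°.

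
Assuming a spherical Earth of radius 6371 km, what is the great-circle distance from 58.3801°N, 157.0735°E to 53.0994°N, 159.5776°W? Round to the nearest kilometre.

Δλ = -159.5776 − 157.0735 = -316.6511°; wrapped into (−180°, 180°]: 43.3489°.
Δφ = 53.0994 − 58.3801 = -5.2807°.
a = sin²(Δφ/2) + cos φ₁ · cos φ₂ · sin²(Δλ/2) = 0.045062.
c = 2·atan2(√a, √(1−a)) = 0.42781 rad → d = 6371·c ≈ 2725.59 km.

2726 km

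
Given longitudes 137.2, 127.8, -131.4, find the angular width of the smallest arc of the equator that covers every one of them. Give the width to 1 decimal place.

Sort the longitudes: -131.4°, +127.8°, +137.2°.
Eastward gaps between consecutive values (wrapping around): 259.2°, 9.4°, 91.4°.
Largest gap = 259.2° ⇒ minimal covering band is its complement: 360° − 259.2° = 100.8°.
Band runs from +127.8° eastward to -131.4°, crossing the antimeridian.

100.8°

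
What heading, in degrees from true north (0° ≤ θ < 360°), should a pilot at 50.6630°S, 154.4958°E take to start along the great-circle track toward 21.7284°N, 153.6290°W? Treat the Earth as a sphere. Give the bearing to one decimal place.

Δλ = -153.6290 − 154.4958 = -308.1248°; wrapped into (−180°, 180°]: 51.8752°.
θ = atan2( sin Δλ · cos φ₂ , cos φ₁ · sin φ₂ − sin φ₁ · cos φ₂ · cos Δλ )
  = atan2(0.73077, 0.67824) = 47.135° → normalised to [0°, 360°): 47.135°.

47.1°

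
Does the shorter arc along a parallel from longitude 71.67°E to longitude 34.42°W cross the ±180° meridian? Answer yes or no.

Signed shortest Δλ = ((-34.42 − 71.67 + 180) mod 360) − 180 = -106.09°.
Going west by 106.09° from +71.67° reaches -34.42° without touching 180°.

No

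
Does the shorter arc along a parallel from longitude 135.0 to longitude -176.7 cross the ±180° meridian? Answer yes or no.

Yes

Naïve |-176.7 − 135.0| = 311.7° > 180°, so the shorter arc goes the other way round — across 180°.
Signed shortest Δλ = ((-176.7 − 135.0 + 180) mod 360) − 180 = 48.3°.
Going east by 48.3° from +135.0° passes through 180° before reaching -176.7°.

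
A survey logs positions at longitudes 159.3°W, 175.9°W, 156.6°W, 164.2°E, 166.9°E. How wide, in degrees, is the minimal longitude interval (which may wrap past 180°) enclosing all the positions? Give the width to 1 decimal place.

39.2°

Sort the longitudes: -175.9°, -159.3°, -156.6°, +164.2°, +166.9°.
Eastward gaps between consecutive values (wrapping around): 16.6°, 2.7°, 320.8°, 2.7°, 17.2°.
Largest gap = 320.8° ⇒ minimal covering band is its complement: 360° − 320.8° = 39.2°.
Band runs from +164.2° eastward to -156.6°, crossing the antimeridian.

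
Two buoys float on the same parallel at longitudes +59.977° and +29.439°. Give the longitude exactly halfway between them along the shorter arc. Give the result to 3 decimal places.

Signed shortest Δλ from +59.977° to +29.439° is -30.538°.
Midpoint longitude = +59.977° + (-30.538°)/2 = +59.977° − 15.269° = +44.708°.

+44.708°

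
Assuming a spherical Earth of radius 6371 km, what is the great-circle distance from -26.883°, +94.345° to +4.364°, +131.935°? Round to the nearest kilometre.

5327 km

Δλ = 131.935 − 94.345 = 37.590°.
Δφ = 4.364 − -26.883 = 31.247°.
a = sin²(Δφ/2) + cos φ₁ · cos φ₂ · sin²(Δλ/2) = 0.164846.
c = 2·atan2(√a, √(1−a)) = 0.83617 rad → d = 6371·c ≈ 5327.26 km.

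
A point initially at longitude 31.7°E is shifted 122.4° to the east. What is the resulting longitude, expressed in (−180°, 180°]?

Start at +31.7°; shift +122.4° → +154.1°.
+154.1° already lies in (−180°, 180°].

154.1°E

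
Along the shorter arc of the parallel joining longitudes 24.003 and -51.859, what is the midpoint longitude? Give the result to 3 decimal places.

-13.928°

Signed shortest Δλ from +24.003° to -51.859° is -75.862°.
Midpoint longitude = +24.003° + (-75.862°)/2 = +24.003° − 37.931° = -13.928°.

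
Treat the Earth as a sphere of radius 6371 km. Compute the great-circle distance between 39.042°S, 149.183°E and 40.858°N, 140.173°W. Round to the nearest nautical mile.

6157 nmi

Δλ = -140.173 − 149.183 = -289.356°; wrapped into (−180°, 180°]: 70.644°.
Δφ = 40.858 − -39.042 = 79.900°.
a = sin²(Δφ/2) + cos φ₁ · cos φ₂ · sin²(Δλ/2) = 0.608684.
c = 2·atan2(√a, √(1−a)) = 1.78991 rad → d = 6371·c ≈ 11403.54 km ≈ 6157.42 nmi.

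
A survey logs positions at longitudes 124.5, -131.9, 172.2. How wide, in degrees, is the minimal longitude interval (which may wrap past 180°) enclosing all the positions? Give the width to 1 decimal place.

Sort the longitudes: -131.9°, +124.5°, +172.2°.
Eastward gaps between consecutive values (wrapping around): 256.4°, 47.7°, 55.9°.
Largest gap = 256.4° ⇒ minimal covering band is its complement: 360° − 256.4° = 103.6°.
Band runs from +124.5° eastward to -131.9°, crossing the antimeridian.

103.6°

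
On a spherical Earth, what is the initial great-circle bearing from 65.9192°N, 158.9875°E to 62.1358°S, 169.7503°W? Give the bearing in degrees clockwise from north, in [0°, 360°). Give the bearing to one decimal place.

Δλ = -169.7503 − 158.9875 = -328.7378°; wrapped into (−180°, 180°]: 31.2622°.
θ = atan2( sin Δλ · cos φ₂ , cos φ₁ · sin φ₂ − sin φ₁ · cos φ₂ · cos Δλ )
  = atan2(0.24255, -0.72546) = 161.513° → normalised to [0°, 360°): 161.513°.

161.5°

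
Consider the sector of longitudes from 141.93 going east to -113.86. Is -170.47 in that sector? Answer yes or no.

Yes

Band width going east from +141.93° to -113.86°: ((-113.86 − 141.93) mod 360) = 104.21°.
Offset of -170.47° east of the west edge: ((-170.47 − 141.93) mod 360) = 47.60°.
47.60° ≤ 104.21° ⇒ inside.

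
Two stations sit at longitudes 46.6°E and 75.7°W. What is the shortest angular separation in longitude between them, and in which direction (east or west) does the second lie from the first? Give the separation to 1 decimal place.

Raw difference: -75.7 − 46.6 = -122.3°.
Normalise into (−180°, 180°]: -122.3° stays -122.3°.
Negative ⇒ the second point lies to the west; separation 122.3°.

122.3° west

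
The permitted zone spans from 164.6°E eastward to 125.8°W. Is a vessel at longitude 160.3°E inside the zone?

No

Band width going east from +164.6° to -125.8°: ((-125.8 − 164.6) mod 360) = 69.6°.
Offset of +160.3° east of the west edge: ((160.3 − 164.6) mod 360) = 355.7°.
355.7° > 69.6° ⇒ outside.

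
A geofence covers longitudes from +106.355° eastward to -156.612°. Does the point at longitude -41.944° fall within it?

Band width going east from +106.355° to -156.612°: ((-156.612 − 106.355) mod 360) = 97.033°.
Offset of -41.944° east of the west edge: ((-41.944 − 106.355) mod 360) = 211.701°.
211.701° > 97.033° ⇒ outside.

No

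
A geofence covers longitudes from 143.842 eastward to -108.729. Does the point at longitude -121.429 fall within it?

Yes

Band width going east from +143.842° to -108.729°: ((-108.729 − 143.842) mod 360) = 107.429°.
Offset of -121.429° east of the west edge: ((-121.429 − 143.842) mod 360) = 94.729°.
94.729° ≤ 107.429° ⇒ inside.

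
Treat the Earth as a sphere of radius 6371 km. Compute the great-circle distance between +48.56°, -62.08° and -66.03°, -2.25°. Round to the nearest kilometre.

Δλ = -2.25 − -62.08 = 59.83°.
Δφ = -66.03 − 48.56 = -114.59°.
a = sin²(Δφ/2) + cos φ₁ · cos φ₂ · sin²(Δλ/2) = 0.774935.
c = 2·atan2(√a, √(1−a)) = 2.15300 rad → d = 6371·c ≈ 13716.79 km.

13717 km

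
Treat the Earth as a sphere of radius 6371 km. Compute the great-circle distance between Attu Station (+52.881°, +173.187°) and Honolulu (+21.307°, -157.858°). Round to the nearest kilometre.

Δλ = -157.858 − 173.187 = -331.045°; wrapped into (−180°, 180°]: 28.955°.
Δφ = 21.307 − 52.881 = -31.574°.
a = sin²(Δφ/2) + cos φ₁ · cos φ₂ · sin²(Δλ/2) = 0.109157.
c = 2·atan2(√a, √(1−a)) = 0.67343 rad → d = 6371·c ≈ 4290.42 km.

4290 km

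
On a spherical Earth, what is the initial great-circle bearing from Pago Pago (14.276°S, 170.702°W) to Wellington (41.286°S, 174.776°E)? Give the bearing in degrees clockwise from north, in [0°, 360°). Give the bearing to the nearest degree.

Δλ = 174.776 − -170.702 = 345.478°; wrapped into (−180°, 180°]: -14.522°.
θ = atan2( sin Δλ · cos φ₂ , cos φ₁ · sin φ₂ − sin φ₁ · cos φ₂ · cos Δλ )
  = atan2(-0.18842, -0.46007) = -157.728° → normalised to [0°, 360°): 202.272°.

202°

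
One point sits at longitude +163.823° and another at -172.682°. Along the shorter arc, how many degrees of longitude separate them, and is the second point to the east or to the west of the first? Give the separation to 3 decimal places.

Raw difference: -172.682 − 163.823 = -336.505°.
Normalise into (−180°, 180°]: -336.505° + 360° = 23.495°.
Positive ⇒ the second point lies to the east; separation 23.495°.

23.495° east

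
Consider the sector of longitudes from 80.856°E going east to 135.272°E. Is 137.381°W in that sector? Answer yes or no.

No

Band width going east from +80.856° to +135.272°: ((135.272 − 80.856) mod 360) = 54.416°.
Offset of -137.381° east of the west edge: ((-137.381 − 80.856) mod 360) = 141.763°.
141.763° > 54.416° ⇒ outside.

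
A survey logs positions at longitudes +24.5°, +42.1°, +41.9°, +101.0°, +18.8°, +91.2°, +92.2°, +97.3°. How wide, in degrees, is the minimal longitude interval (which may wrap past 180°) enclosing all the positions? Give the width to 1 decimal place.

82.2°

Sort the longitudes: +18.8°, +24.5°, +41.9°, +42.1°, +91.2°, +92.2°, +97.3°, +101.0°.
Eastward gaps between consecutive values (wrapping around): 5.7°, 17.4°, 0.2°, 49.1°, 1.0°, 5.1°, 3.7°, 277.8°.
Largest gap = 277.8° ⇒ minimal covering band is its complement: 360° − 277.8° = 82.2°.
Band runs from +18.8° eastward to +101.0°.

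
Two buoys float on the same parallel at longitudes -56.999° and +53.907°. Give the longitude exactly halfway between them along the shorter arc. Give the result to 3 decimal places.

-1.546°

Signed shortest Δλ from -56.999° to +53.907° is +110.906°.
Midpoint longitude = -56.999° + (+110.906°)/2 = -56.999° + 55.453° = -1.546°.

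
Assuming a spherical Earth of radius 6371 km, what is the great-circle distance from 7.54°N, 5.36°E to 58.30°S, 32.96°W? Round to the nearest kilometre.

8086 km

Δλ = -32.96 − 5.36 = -38.32°.
Δφ = -58.30 − 7.54 = -65.84°.
a = sin²(Δφ/2) + cos φ₁ · cos φ₂ · sin²(Δλ/2) = 0.351471.
c = 2·atan2(√a, √(1−a)) = 1.26919 rad → d = 6371·c ≈ 8085.99 km.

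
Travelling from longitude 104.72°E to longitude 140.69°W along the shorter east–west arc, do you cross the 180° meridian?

Yes

Naïve |-140.69 − 104.72| = 245.41° > 180°, so the shorter arc goes the other way round — across 180°.
Signed shortest Δλ = ((-140.69 − 104.72 + 180) mod 360) − 180 = 114.59°.
Going east by 114.59° from +104.72° passes through 180° before reaching -140.69°.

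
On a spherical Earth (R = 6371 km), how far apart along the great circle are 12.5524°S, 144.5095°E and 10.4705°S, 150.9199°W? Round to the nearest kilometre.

Δλ = -150.9199 − 144.5095 = -295.4294°; wrapped into (−180°, 180°]: 64.5706°.
Δφ = -10.4705 − -12.5524 = 2.0819°.
a = sin²(Δφ/2) + cos φ₁ · cos φ₂ · sin²(Δλ/2) = 0.274174.
c = 2·atan2(√a, √(1−a)) = 1.10218 rad → d = 6371·c ≈ 7021.99 km.

7022 km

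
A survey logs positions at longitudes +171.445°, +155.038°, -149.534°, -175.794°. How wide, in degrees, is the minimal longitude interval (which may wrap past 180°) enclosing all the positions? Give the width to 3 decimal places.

Sort the longitudes: -175.794°, -149.534°, +155.038°, +171.445°.
Eastward gaps between consecutive values (wrapping around): 26.260°, 304.572°, 16.407°, 12.761°.
Largest gap = 304.572° ⇒ minimal covering band is its complement: 360° − 304.572° = 55.428°.
Band runs from +155.038° eastward to -149.534°, crossing the antimeridian.

55.428°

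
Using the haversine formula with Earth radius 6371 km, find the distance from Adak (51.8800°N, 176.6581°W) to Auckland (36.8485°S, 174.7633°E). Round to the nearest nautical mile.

5346 nmi

Δλ = 174.7633 − -176.6581 = 351.4214°; wrapped into (−180°, 180°]: -8.5786°.
Δφ = -36.8485 − 51.8800 = -88.7285°.
a = sin²(Δφ/2) + cos φ₁ · cos φ₂ · sin²(Δλ/2) = 0.491668.
c = 2·atan2(√a, √(1−a)) = 1.55413 rad → d = 6371·c ≈ 9901.38 km ≈ 5346.32 nmi.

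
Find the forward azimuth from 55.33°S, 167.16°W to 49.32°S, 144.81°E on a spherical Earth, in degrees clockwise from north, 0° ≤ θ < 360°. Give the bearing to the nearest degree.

Δλ = 144.81 − -167.16 = 311.97°; wrapped into (−180°, 180°]: -48.03°.
θ = atan2( sin Δλ · cos φ₂ , cos φ₁ · sin φ₂ − sin φ₁ · cos φ₂ · cos Δλ )
  = atan2(-0.48464, -0.07288) = -98.553° → normalised to [0°, 360°): 261.447°.

261°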